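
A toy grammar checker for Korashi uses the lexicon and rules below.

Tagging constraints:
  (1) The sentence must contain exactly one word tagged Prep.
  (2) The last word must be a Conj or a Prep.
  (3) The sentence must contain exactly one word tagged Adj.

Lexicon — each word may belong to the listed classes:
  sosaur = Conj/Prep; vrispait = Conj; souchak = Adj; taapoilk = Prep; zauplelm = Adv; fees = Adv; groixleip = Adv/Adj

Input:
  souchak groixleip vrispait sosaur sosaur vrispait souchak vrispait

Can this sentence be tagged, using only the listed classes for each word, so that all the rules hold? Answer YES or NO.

Candidates per position — 1:souchak {Adj}; 2:groixleip {Adv,Adj}; 3:vrispait {Conj}; 4:sosaur {Conj,Prep}; 5:sosaur {Conj,Prep}; 6:vrispait {Conj}; 7:souchak {Adj}; 8:vrispait {Conj}.
Rule 3 cannot be satisfied by any choice of tags from the lexicon.
So there is no consistent tagging.

NO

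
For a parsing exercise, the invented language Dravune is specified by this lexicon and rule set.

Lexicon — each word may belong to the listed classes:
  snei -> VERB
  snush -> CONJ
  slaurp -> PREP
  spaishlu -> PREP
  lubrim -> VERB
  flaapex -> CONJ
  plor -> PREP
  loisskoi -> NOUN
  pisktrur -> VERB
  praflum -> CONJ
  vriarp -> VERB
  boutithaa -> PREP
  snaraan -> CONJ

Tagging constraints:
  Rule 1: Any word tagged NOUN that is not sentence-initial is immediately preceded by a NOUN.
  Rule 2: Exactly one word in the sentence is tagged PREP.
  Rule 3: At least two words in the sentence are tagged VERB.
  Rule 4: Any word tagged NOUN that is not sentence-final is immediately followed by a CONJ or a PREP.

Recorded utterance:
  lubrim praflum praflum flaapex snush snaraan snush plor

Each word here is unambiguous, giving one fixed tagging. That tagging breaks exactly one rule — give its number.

3

Fixed tagging: VERB CONJ CONJ CONJ CONJ CONJ CONJ PREP.
Applying the rules: R1 holds, R2 holds, R3 violated, R4 holds.
Only rule 3 fails.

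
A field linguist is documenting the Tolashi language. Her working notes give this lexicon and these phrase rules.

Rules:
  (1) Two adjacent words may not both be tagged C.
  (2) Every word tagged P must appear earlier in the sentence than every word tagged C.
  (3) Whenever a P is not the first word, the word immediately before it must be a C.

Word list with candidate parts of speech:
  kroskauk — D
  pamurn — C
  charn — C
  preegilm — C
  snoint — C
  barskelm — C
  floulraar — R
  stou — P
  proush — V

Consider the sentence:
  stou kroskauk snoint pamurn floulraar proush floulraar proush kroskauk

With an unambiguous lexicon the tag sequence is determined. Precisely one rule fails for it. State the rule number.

1

Fixed tagging: P D C C R V R V D.
Applying the rules: R1 fails, R2 ok, R3 ok.
Only rule 1 fails.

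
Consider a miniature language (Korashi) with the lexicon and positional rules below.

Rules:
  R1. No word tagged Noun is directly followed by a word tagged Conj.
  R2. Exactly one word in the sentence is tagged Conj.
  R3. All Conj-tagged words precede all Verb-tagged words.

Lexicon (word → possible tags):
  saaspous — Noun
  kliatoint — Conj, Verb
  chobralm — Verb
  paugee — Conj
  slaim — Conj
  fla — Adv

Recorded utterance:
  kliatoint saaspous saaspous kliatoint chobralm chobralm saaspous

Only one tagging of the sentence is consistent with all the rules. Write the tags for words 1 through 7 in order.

Candidates per position — 1:kliatoint {Conj,Verb}; 2:saaspous {Noun}; 3:saaspous {Noun}; 4:kliatoint {Conj,Verb}; 5:chobralm {Verb}; 6:chobralm {Verb}; 7:saaspous {Noun}.
Position 4: Conj is ruled out by rule 1; that leaves Verb.
Position 1: Verb is ruled out by rule 2; that leaves Conj.
The only consistent sequence is: Conj Noun Noun Verb Verb Verb Noun.
Verifying each rule — rule 1 holds; rule 2 holds; rule 3 holds.

Conj Noun Noun Verb Verb Verb Noun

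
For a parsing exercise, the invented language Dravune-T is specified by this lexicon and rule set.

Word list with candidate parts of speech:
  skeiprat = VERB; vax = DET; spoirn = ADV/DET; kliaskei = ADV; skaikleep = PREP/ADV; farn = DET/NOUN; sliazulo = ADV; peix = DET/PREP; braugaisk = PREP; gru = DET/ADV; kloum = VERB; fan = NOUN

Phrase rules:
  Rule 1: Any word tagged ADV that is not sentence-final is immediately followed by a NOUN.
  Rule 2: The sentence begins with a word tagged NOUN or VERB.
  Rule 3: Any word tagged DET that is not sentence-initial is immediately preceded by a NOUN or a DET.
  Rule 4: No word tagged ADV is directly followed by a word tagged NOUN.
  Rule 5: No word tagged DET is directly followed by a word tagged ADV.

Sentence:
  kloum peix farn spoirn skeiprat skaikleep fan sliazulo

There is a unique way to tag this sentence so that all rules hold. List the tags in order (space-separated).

VERB PREP NOUN DET VERB PREP NOUN ADV

Candidates per position — 1:kloum {VERB}; 2:peix {DET,PREP}; 3:farn {DET,NOUN}; 4:spoirn {ADV,DET}; 5:skeiprat {VERB}; 6:skaikleep {PREP,ADV}; 7:fan {NOUN}; 8:sliazulo {ADV}.
At position 2, choosing DET makes rule 3 impossible to satisfy; hence PREP.
At position 3, choosing DET makes rule 3 impossible to satisfy; hence NOUN.
At position 4, choosing ADV makes rule 1 impossible to satisfy; hence DET.
At position 6, choosing ADV makes rule 4 impossible to satisfy; hence PREP.
So the tagging must be: VERB PREP NOUN DET VERB PREP NOUN ADV.
Check: rule 1 ok; rule 2 ok; rule 3 ok; rule 4 ok; rule 5 ok.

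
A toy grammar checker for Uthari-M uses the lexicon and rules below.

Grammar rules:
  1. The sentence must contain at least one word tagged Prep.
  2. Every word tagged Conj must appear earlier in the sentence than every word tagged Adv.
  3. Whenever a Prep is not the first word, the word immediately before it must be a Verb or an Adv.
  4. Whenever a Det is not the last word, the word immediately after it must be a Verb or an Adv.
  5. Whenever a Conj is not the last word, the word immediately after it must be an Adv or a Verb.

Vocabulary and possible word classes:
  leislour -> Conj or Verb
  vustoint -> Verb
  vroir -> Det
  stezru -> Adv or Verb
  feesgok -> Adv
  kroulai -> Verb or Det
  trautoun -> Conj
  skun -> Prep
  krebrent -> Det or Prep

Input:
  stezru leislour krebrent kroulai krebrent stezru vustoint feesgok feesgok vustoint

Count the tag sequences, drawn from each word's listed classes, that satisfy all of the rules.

12

Candidates per position — 1:stezru {Adv,Verb}; 2:leislour {Conj,Verb}; 3:krebrent {Det,Prep}; 4:kroulai {Verb,Det}; 5:krebrent {Det,Prep}; 6:stezru {Adv,Verb}; 7:vustoint {Verb}; 8:feesgok {Adv}; 9:feesgok {Adv}; 10:vustoint {Verb}.
There are 64 candidate sequences in total.
Checking each against the rules leaves 12 sequences.
Count = 12.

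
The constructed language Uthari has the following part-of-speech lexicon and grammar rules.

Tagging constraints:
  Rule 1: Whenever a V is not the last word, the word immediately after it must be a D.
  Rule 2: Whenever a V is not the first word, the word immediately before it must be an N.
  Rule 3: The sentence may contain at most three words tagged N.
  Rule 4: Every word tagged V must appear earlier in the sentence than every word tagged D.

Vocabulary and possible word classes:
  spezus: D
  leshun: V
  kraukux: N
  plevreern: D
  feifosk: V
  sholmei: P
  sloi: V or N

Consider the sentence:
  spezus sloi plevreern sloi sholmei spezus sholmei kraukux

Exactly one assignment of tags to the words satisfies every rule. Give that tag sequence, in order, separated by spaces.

D N D N P D P N

Candidates per position — 1:spezus {D}; 2:sloi {V,N}; 3:plevreern {D}; 4:sloi {V,N}; 5:sholmei {P}; 6:spezus {D}; 7:sholmei {P}; 8:kraukux {N}.
Position 2: V is ruled out by rule 2; that leaves N.
Position 4: V is ruled out by rule 1; that leaves N.
The unique satisfying tagging is: D N D N P D P N.
Checking: rule 1 satisfied; rule 2 satisfied; rule 3 satisfied; rule 4 satisfied.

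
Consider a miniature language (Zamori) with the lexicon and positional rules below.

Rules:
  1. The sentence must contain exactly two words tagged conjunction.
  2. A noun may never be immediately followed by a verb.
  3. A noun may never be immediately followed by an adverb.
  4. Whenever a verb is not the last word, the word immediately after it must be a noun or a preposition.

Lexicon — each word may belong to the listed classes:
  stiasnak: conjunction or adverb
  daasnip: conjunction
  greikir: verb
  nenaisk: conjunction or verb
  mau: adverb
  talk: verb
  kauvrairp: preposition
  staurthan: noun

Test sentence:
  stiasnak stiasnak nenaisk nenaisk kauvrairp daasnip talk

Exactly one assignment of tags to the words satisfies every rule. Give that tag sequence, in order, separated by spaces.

Candidates per position — 1:stiasnak {conjunction,adverb}; 2:stiasnak {conjunction,adverb}; 3:nenaisk {conjunction,verb}; 4:nenaisk {conjunction,verb}; 5:kauvrairp {preposition}; 6:daasnip {conjunction}; 7:talk {verb}.
Word 3 cannot be verb — rule 4 would then fail for every completion. It is conjunction.
Word 4 cannot be conjunction — rule 1 would then fail for every completion. It is verb.
Word 1 cannot be conjunction — rule 1 would then fail for every completion. It is adverb.
Word 2 cannot be conjunction — rule 1 would then fail for every completion. It is adverb.
The only consistent sequence is: adverb adverb conjunction verb preposition conjunction verb.
Rule-by-rule: rule 1 ✓; rule 2 ✓; rule 3 ✓; rule 4 ✓.

adverb adverb conjunction verb preposition conjunction verb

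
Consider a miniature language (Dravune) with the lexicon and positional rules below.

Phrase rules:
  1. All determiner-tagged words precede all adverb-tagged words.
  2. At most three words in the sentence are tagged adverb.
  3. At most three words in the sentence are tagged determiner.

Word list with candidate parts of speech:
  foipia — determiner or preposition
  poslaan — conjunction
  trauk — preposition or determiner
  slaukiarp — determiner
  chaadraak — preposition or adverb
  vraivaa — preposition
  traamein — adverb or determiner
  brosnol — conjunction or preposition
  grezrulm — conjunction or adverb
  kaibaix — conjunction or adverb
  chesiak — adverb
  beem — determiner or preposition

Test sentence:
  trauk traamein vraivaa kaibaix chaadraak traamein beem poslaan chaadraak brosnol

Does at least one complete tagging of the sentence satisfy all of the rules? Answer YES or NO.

Candidates per position — 1:trauk {preposition,determiner}; 2:traamein {adverb,determiner}; 3:vraivaa {preposition}; 4:kaibaix {conjunction,adverb}; 5:chaadraak {preposition,adverb}; 6:traamein {adverb,determiner}; 7:beem {determiner,preposition}; 8:poslaan {conjunction}; 9:chaadraak {preposition,adverb}; 10:brosnol {conjunction,preposition}.
One satisfying assignment: determiner determiner preposition adverb preposition adverb preposition conjunction preposition preposition.
Rule-by-rule: rule 1 ok; rule 2 ok; rule 3 ok.

YES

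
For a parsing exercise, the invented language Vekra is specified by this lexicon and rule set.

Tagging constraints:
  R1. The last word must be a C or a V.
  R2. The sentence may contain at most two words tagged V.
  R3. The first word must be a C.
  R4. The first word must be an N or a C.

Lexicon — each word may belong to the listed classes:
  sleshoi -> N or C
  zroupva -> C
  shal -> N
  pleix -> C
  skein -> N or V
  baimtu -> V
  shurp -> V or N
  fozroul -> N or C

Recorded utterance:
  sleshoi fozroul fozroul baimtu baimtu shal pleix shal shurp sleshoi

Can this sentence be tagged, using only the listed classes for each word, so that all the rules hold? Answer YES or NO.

YES

Candidates per position — 1:sleshoi {N,C}; 2:fozroul {N,C}; 3:fozroul {N,C}; 4:baimtu {V}; 5:baimtu {V}; 6:shal {N}; 7:pleix {C}; 8:shal {N}; 9:shurp {V,N}; 10:sleshoi {N,C}.
One satisfying assignment: C N N V V N C N N C.
Checking: rule 1 ok; rule 2 ok; rule 3 ok; rule 4 ok.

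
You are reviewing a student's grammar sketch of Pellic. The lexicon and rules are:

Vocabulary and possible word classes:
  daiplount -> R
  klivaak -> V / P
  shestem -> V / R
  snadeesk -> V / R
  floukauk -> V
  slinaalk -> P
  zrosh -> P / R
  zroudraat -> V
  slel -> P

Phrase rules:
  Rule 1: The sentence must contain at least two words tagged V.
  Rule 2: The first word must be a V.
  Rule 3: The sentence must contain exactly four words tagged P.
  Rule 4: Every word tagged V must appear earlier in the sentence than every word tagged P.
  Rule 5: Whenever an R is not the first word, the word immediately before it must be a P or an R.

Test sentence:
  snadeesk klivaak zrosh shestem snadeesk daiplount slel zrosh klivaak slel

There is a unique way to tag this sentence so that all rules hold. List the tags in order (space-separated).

Candidates per position — 1:snadeesk {V,R}; 2:klivaak {V,P}; 3:zrosh {P,R}; 4:shestem {V,R}; 5:snadeesk {V,R}; 6:daiplount {R}; 7:slel {P}; 8:zrosh {P,R}; 9:klivaak {V,P}; 10:slel {P}.
Position 1: tagging it R would leave rule 2 unsatisfiable, so it must be V.
Position 4: tagging it V would leave rule 5 unsatisfiable, so it must be R.
Position 5: tagging it V would leave rule 5 unsatisfiable, so it must be R.
Position 9: tagging it V would leave rule 4 unsatisfiable, so it must be P.
Position 2: tagging it P would leave rule 1 unsatisfiable, so it must be V.
Position 3: tagging it R would leave rule 5 unsatisfiable, so it must be P.
Position 8: tagging it P would leave rule 3 unsatisfiable, so it must be R.
The unique satisfying tagging is: V V P R R R P R P P.
Verifying each rule — rule 1 satisfied; rule 2 satisfied; rule 3 satisfied; rule 4 satisfied; rule 5 satisfied.

V V P R R R P R P P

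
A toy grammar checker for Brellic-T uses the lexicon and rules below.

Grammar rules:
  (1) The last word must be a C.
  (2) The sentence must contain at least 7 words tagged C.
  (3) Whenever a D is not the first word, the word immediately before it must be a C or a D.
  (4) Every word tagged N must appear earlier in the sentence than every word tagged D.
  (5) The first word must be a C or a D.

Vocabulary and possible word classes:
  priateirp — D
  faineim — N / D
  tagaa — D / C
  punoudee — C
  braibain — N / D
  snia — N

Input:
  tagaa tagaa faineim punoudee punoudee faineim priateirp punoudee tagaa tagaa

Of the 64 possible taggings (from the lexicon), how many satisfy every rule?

2

Candidates per position — 1:tagaa {D,C}; 2:tagaa {D,C}; 3:faineim {N,D}; 4:punoudee {C}; 5:punoudee {C}; 6:faineim {N,D}; 7:priateirp {D}; 8:punoudee {C}; 9:tagaa {D,C}; 10:tagaa {D,C}.
There are 64 candidate sequences in total.
The sequences that satisfy every rule: C C N C C D D C C C; C C D C C D D C C C.
Count = 2.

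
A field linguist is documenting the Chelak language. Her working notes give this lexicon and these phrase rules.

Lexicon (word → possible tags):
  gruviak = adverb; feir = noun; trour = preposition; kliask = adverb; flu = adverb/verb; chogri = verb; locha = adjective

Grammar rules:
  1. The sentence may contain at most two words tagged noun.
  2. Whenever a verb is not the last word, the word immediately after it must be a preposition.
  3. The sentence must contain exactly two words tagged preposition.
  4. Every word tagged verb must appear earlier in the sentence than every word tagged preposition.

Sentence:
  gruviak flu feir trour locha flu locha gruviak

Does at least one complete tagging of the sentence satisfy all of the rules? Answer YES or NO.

Candidates per position — 1:gruviak {adverb}; 2:flu {adverb,verb}; 3:feir {noun}; 4:trour {preposition}; 5:locha {adjective}; 6:flu {adverb,verb}; 7:locha {adjective}; 8:gruviak {adverb}.
Rule 3 cannot be satisfied by any choice of tags from the lexicon.
So there is no consistent tagging.

NO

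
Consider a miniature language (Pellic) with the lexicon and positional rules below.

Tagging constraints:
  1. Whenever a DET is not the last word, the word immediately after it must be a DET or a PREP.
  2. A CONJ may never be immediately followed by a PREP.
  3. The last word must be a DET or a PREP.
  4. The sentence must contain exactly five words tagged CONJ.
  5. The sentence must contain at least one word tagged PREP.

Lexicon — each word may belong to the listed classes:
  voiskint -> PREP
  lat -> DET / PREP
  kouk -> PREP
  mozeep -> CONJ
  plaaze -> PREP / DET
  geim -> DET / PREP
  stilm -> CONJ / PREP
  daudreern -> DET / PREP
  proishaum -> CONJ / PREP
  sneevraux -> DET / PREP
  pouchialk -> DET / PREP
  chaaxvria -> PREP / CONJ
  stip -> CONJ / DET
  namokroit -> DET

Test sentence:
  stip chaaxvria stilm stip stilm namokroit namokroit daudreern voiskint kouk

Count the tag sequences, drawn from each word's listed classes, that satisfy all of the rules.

Candidates per position — 1:stip {CONJ,DET}; 2:chaaxvria {PREP,CONJ}; 3:stilm {CONJ,PREP}; 4:stip {CONJ,DET}; 5:stilm {CONJ,PREP}; 6:namokroit {DET}; 7:namokroit {DET}; 8:daudreern {DET,PREP}; 9:voiskint {PREP}; 10:kouk {PREP}.
There are 64 candidate sequences in total.
The sequences that satisfy every rule: CONJ CONJ CONJ CONJ CONJ DET DET DET PREP PREP; CONJ CONJ CONJ CONJ CONJ DET DET PREP PREP PREP.
Count = 2.

2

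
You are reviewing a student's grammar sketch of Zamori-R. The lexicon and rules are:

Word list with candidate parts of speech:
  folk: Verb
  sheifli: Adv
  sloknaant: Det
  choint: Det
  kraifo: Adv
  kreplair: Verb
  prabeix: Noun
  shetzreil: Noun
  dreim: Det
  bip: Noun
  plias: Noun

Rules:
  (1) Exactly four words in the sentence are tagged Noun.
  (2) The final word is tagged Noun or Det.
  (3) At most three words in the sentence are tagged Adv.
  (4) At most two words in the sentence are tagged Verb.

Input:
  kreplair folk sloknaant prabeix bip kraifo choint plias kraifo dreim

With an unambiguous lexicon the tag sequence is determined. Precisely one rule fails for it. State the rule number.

1

Fixed tagging: Verb Verb Det Noun Noun Adv Det Noun Adv Det.
Checking each rule: R1 fails, R2 ok, R3 ok, R4 ok.
Only rule 1 fails.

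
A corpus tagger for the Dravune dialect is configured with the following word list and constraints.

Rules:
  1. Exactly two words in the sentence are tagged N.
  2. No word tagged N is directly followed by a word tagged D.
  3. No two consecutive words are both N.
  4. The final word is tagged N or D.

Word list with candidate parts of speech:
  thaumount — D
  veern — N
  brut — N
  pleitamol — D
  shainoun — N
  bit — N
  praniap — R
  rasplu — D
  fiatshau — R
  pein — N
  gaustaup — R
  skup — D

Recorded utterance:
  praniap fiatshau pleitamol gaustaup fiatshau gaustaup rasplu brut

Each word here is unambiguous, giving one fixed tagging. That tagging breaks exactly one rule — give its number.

1

Fixed tagging: R R D R R R D N.
Rule check: R1 ✗, R2 ✓, R3 ✓, R4 ✓.
Only rule 1 fails.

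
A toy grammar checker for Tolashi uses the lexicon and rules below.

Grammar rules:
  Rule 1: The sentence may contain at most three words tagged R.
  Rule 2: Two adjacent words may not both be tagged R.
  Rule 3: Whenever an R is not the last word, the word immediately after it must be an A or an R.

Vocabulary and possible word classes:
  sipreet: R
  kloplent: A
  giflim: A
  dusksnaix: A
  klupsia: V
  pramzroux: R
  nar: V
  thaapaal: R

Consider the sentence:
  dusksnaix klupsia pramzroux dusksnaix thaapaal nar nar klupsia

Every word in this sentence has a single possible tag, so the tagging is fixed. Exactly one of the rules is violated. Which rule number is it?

3

Fixed tagging: A V R A R V V V.
Rule check: R1 ok, R2 ok, R3 fails.
Only rule 3 fails.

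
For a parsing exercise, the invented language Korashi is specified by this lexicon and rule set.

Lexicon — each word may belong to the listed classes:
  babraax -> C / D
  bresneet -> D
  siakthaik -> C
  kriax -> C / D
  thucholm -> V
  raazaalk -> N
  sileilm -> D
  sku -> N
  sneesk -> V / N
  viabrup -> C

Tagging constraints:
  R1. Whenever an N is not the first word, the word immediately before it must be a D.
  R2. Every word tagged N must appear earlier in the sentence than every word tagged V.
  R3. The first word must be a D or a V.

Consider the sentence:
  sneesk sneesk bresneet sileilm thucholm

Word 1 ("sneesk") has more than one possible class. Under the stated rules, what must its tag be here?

V

Candidates per position — 1:sneesk {V,N}; 2:sneesk {V,N}; 3:bresneet {D}; 4:sileilm {D}; 5:thucholm {V}.
Position 1: tagging it N would leave rule 3 unsatisfiable, so it must be V.
Position 2: tagging it N would leave rule 1 unsatisfiable, so it must be V.
The only consistent sequence is: V V D D V.
Rule-by-rule: rule 1 ✓; rule 2 ✓; rule 3 ✓.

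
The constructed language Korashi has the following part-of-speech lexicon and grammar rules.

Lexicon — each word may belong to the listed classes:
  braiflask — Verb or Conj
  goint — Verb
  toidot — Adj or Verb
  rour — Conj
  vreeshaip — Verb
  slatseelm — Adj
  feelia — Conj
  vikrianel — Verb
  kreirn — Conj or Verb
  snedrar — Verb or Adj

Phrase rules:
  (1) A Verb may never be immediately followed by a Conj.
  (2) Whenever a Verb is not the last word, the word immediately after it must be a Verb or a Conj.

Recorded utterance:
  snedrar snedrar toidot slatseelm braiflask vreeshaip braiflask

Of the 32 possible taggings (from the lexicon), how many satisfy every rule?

2

Candidates per position — 1:snedrar {Verb,Adj}; 2:snedrar {Verb,Adj}; 3:toidot {Adj,Verb}; 4:slatseelm {Adj}; 5:braiflask {Verb,Conj}; 6:vreeshaip {Verb}; 7:braiflask {Verb,Conj}.
There are 32 candidate sequences in total.
The sequences that satisfy every rule: Adj Adj Adj Adj Verb Verb Verb; Adj Adj Adj Adj Conj Verb Verb.
Count = 2.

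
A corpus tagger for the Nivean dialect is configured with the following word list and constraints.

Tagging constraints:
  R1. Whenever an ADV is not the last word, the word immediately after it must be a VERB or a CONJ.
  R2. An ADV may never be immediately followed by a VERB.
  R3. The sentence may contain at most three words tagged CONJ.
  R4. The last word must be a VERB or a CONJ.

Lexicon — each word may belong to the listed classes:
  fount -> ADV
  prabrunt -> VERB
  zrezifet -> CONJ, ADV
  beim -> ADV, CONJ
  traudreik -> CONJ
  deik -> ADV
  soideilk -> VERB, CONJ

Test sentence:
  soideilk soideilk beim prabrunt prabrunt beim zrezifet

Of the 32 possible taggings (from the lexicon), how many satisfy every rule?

4

Candidates per position — 1:soideilk {VERB,CONJ}; 2:soideilk {VERB,CONJ}; 3:beim {ADV,CONJ}; 4:prabrunt {VERB}; 5:prabrunt {VERB}; 6:beim {ADV,CONJ}; 7:zrezifet {CONJ,ADV}.
There are 32 candidate sequences in total.
The sequences that satisfy every rule: VERB VERB CONJ VERB VERB ADV CONJ; VERB VERB CONJ VERB VERB CONJ CONJ; VERB CONJ CONJ VERB VERB ADV CONJ; CONJ VERB CONJ VERB VERB ADV CONJ.
Count = 4.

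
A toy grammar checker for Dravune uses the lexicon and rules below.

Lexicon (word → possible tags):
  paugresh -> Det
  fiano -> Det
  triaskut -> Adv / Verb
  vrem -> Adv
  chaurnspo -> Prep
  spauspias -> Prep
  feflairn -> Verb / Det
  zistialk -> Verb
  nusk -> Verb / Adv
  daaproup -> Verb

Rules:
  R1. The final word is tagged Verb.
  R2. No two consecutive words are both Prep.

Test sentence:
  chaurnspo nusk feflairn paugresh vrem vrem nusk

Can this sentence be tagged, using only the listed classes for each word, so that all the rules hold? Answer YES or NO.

YES

Candidates per position — 1:chaurnspo {Prep}; 2:nusk {Verb,Adv}; 3:feflairn {Verb,Det}; 4:paugresh {Det}; 5:vrem {Adv}; 6:vrem {Adv}; 7:nusk {Verb,Adv}.
One satisfying assignment: Prep Adv Verb Det Adv Adv Verb.
Verifying each rule — rule 1 ✓; rule 2 ✓.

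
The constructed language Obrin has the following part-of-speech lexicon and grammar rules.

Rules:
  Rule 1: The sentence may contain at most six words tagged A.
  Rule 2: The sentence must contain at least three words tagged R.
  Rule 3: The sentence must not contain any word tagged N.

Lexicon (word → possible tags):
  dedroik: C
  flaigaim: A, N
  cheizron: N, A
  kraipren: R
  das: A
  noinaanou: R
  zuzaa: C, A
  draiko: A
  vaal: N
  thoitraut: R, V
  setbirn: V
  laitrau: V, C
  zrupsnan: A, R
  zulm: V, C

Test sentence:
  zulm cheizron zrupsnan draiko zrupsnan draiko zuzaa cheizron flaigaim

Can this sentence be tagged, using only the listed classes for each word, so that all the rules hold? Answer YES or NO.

Candidates per position — 1:zulm {V,C}; 2:cheizron {N,A}; 3:zrupsnan {A,R}; 4:draiko {A}; 5:zrupsnan {A,R}; 6:draiko {A}; 7:zuzaa {C,A}; 8:cheizron {N,A}; 9:flaigaim {A,N}.
Rule 2 cannot be satisfied by any choice of tags from the lexicon.
So there is no consistent tagging.

NO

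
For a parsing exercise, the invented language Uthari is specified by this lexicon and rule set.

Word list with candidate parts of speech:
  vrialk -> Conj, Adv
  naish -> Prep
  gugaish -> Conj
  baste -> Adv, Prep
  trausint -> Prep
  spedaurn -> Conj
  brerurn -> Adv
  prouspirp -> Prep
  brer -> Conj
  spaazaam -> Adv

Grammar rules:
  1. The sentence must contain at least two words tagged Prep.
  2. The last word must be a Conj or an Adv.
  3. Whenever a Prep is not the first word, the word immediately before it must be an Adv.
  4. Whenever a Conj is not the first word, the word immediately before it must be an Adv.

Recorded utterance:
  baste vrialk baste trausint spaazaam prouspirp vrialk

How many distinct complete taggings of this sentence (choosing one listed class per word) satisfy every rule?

3

Candidates per position — 1:baste {Adv,Prep}; 2:vrialk {Conj,Adv}; 3:baste {Adv,Prep}; 4:trausint {Prep}; 5:spaazaam {Adv}; 6:prouspirp {Prep}; 7:vrialk {Conj,Adv}.
There are 16 candidate sequences in total.
The sequences that satisfy every rule: Adv Conj Adv Prep Adv Prep Adv; Adv Adv Adv Prep Adv Prep Adv; Prep Adv Adv Prep Adv Prep Adv.
Count = 3.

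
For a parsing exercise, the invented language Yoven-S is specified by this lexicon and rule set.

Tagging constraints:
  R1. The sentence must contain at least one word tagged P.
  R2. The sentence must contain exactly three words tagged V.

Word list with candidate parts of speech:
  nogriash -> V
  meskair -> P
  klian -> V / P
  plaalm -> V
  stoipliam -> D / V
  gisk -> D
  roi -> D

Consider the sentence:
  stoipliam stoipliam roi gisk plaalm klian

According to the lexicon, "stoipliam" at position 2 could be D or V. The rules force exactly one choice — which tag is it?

Candidates per position — 1:stoipliam {D,V}; 2:stoipliam {D,V}; 3:roi {D}; 4:gisk {D}; 5:plaalm {V}; 6:klian {V,P}.
Position 6: tagging it V would leave rule 1 unsatisfiable, so it must be P.
Position 1: tagging it D would leave rule 2 unsatisfiable, so it must be V.
Position 2: tagging it D would leave rule 2 unsatisfiable, so it must be V.
The only consistent sequence is: V V D D V P.
Checking: rule 1 ✓; rule 2 ✓.

V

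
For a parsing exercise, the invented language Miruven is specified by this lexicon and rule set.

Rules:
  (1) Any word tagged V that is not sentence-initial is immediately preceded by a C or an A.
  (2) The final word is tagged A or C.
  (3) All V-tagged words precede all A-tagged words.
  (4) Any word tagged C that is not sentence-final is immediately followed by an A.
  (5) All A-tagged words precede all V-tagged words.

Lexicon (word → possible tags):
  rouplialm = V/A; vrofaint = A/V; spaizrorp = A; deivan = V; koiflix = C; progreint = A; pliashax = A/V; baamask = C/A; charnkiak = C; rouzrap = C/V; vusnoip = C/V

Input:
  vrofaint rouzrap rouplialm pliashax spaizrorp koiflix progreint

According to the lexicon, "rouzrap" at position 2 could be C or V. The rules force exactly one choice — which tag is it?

Candidates per position — 1:vrofaint {A,V}; 2:rouzrap {C,V}; 3:rouplialm {V,A}; 4:pliashax {A,V}; 5:spaizrorp {A}; 6:koiflix {C}; 7:progreint {A}.
Position 1: tagging it V would leave rule 5 unsatisfiable, so it must be A.
Position 2: tagging it V would leave rule 3 unsatisfiable, so it must be C.
Position 3: tagging it V would leave rule 3 unsatisfiable, so it must be A.
Position 4: tagging it V would leave rule 3 unsatisfiable, so it must be A.
The only consistent sequence is: A C A A A C A.
Checking: rule 1 ok; rule 2 ok; rule 3 ok; rule 4 ok; rule 5 ok.

C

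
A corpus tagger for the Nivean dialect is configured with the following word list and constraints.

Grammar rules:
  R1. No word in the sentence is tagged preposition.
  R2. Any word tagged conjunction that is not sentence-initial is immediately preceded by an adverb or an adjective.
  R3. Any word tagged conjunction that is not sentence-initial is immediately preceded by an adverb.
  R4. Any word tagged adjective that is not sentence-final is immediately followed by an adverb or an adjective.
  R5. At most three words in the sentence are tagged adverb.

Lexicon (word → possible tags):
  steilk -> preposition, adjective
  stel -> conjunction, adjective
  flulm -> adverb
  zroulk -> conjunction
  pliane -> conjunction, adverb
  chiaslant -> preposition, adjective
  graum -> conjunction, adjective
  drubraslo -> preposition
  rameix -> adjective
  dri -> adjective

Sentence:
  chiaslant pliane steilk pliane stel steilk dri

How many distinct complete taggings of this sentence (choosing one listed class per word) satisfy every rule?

Candidates per position — 1:chiaslant {preposition,adjective}; 2:pliane {conjunction,adverb}; 3:steilk {preposition,adjective}; 4:pliane {conjunction,adverb}; 5:stel {conjunction,adjective}; 6:steilk {preposition,adjective}; 7:dri {adjective}.
There are 64 candidate sequences in total.
The sequences that satisfy every rule: adjective adverb adjective adverb conjunction adjective adjective; adjective adverb adjective adverb adjective adjective adjective.
Count = 2.

2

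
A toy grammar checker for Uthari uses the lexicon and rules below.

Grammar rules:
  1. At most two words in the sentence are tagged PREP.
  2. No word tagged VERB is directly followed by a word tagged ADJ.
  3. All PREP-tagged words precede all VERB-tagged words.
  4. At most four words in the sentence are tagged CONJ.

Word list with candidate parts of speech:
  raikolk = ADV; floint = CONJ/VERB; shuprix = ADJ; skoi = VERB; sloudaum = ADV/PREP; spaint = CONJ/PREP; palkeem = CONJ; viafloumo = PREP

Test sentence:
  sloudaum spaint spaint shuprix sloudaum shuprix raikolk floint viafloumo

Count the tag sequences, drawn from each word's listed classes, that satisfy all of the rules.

Candidates per position — 1:sloudaum {ADV,PREP}; 2:spaint {CONJ,PREP}; 3:spaint {CONJ,PREP}; 4:shuprix {ADJ}; 5:sloudaum {ADV,PREP}; 6:shuprix {ADJ}; 7:raikolk {ADV}; 8:floint {CONJ,VERB}; 9:viafloumo {PREP}.
There are 32 candidate sequences in total.
The sequences that satisfy every rule: ADV CONJ CONJ ADJ ADV ADJ ADV CONJ PREP; ADV CONJ CONJ ADJ PREP ADJ ADV CONJ PREP; ADV CONJ PREP ADJ ADV ADJ ADV CONJ PREP; ADV PREP CONJ ADJ ADV ADJ ADV CONJ PREP; PREP CONJ CONJ ADJ ADV ADJ ADV CONJ PREP.
Count = 5.

5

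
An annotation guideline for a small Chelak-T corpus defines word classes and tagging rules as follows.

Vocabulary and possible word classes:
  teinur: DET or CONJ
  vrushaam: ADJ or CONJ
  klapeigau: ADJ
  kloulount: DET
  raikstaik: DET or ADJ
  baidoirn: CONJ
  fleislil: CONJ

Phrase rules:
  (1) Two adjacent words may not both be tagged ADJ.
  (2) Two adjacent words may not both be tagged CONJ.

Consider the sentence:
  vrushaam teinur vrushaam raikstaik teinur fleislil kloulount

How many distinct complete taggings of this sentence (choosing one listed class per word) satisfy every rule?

Candidates per position — 1:vrushaam {ADJ,CONJ}; 2:teinur {DET,CONJ}; 3:vrushaam {ADJ,CONJ}; 4:raikstaik {DET,ADJ}; 5:teinur {DET,CONJ}; 6:fleislil {CONJ}; 7:kloulount {DET}.
There are 32 candidate sequences in total.
Checking each against the rules leaves 7 sequences.
Count = 7.

7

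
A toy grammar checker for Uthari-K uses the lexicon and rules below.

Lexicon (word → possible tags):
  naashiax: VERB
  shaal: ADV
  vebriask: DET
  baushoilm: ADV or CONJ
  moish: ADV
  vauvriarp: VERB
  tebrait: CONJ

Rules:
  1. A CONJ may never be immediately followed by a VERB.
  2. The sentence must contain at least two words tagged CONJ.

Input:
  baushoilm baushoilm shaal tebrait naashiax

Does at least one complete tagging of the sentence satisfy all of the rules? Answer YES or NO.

Candidates per position — 1:baushoilm {ADV,CONJ}; 2:baushoilm {ADV,CONJ}; 3:shaal {ADV}; 4:tebrait {CONJ}; 5:naashiax {VERB}.
Rule 1 cannot be satisfied by any choice of tags from the lexicon.
So there is no consistent tagging.

NO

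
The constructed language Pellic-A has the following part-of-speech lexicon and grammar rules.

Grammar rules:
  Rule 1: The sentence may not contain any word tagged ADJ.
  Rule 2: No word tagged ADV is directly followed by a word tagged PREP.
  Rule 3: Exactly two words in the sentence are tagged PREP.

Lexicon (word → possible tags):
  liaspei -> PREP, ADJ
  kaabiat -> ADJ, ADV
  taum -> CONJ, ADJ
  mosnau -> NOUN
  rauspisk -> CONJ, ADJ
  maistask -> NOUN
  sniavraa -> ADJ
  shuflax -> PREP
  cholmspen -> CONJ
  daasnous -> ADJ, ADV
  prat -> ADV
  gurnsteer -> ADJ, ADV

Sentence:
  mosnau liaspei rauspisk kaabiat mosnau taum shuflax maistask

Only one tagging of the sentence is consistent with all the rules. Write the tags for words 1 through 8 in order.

Candidates per position — 1:mosnau {NOUN}; 2:liaspei {PREP,ADJ}; 3:rauspisk {CONJ,ADJ}; 4:kaabiat {ADJ,ADV}; 5:mosnau {NOUN}; 6:taum {CONJ,ADJ}; 7:shuflax {PREP}; 8:maistask {NOUN}.
Word 2 cannot be ADJ — rule 1 would then fail for every completion. It is PREP.
Word 3 cannot be ADJ — rule 1 would then fail for every completion. It is CONJ.
Word 4 cannot be ADJ — rule 1 would then fail for every completion. It is ADV.
Word 6 cannot be ADJ — rule 1 would then fail for every completion. It is CONJ.
So the tagging must be: NOUN PREP CONJ ADV NOUN CONJ PREP NOUN.
Rule-by-rule: rule 1 holds; rule 2 holds; rule 3 holds.

NOUN PREP CONJ ADV NOUN CONJ PREP NOUN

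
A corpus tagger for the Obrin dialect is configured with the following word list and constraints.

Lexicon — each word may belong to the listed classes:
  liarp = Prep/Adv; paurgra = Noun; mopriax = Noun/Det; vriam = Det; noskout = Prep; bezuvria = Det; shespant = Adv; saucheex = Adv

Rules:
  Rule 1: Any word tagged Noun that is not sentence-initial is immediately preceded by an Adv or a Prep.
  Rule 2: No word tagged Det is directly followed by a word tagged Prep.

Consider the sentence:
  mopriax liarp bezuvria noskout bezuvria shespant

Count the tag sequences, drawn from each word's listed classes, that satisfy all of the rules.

Candidates per position — 1:mopriax {Noun,Det}; 2:liarp {Prep,Adv}; 3:bezuvria {Det}; 4:noskout {Prep}; 5:bezuvria {Det}; 6:shespant {Adv}.
There are 4 candidate sequences in total.
Rule 2 cannot be satisfied by any choice of tags from the lexicon.
So there is no consistent tagging.
Count = 0.

0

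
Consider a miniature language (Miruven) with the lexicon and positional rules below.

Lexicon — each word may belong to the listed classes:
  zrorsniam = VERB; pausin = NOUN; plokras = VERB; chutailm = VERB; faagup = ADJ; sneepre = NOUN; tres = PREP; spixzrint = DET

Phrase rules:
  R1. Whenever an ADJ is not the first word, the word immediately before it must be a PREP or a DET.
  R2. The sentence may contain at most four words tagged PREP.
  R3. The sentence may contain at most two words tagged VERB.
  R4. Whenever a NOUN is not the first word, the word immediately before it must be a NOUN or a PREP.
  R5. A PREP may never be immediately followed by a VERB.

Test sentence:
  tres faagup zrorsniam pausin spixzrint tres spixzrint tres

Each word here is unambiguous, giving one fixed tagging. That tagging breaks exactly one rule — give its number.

Fixed tagging: PREP ADJ VERB NOUN DET PREP DET PREP.
Rule check: R1 ok, R2 ok, R3 ok, R4 fails, R5 ok.
Only rule 4 fails.

4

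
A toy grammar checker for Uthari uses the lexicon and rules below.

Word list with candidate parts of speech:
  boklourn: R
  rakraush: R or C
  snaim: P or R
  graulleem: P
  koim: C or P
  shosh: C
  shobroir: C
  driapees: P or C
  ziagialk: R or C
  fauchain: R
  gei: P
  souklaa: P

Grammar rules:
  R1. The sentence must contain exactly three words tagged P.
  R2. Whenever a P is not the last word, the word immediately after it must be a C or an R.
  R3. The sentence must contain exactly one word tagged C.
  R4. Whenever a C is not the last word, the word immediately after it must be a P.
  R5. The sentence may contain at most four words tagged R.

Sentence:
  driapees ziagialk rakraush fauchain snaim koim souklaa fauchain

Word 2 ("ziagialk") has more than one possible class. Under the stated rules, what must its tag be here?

R

Candidates per position — 1:driapees {P,C}; 2:ziagialk {R,C}; 3:rakraush {R,C}; 4:fauchain {R}; 5:snaim {P,R}; 6:koim {C,P}; 7:souklaa {P}; 8:fauchain {R}.
Position 1: C is ruled out by rule 4; that leaves P.
Position 2: C is ruled out by rule 4; that leaves R.
Position 3: C is ruled out by rule 4; that leaves R.
Position 5: R is ruled out by rule 5; that leaves P.
Position 6: P is ruled out by rule 1; that leaves C.
The only consistent sequence is: P R R R P C P R.
Checking: rule 1 ✓; rule 2 ✓; rule 3 ✓; rule 4 ✓; rule 5 ✓.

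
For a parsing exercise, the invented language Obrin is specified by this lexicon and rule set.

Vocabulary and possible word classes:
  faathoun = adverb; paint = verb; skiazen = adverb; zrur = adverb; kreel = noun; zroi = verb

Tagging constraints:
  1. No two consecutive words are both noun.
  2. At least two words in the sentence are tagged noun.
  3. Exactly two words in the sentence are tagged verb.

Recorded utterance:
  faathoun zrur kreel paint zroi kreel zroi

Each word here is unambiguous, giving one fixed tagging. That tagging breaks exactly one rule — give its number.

Fixed tagging: adverb adverb noun verb verb noun verb.
Checking each rule: R1 holds, R2 holds, R3 violated.
Only rule 3 fails.

3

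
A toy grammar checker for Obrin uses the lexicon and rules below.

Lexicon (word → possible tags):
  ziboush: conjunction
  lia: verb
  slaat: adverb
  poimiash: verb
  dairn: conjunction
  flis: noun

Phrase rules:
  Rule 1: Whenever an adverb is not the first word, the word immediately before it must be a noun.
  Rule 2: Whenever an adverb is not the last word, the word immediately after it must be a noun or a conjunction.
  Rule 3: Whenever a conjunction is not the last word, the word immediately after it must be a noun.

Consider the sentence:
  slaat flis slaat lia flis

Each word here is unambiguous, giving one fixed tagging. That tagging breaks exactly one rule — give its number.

2

Fixed tagging: adverb noun adverb verb noun.
Applying the rules: R1 pass, R2 fail, R3 pass.
Only rule 2 fails.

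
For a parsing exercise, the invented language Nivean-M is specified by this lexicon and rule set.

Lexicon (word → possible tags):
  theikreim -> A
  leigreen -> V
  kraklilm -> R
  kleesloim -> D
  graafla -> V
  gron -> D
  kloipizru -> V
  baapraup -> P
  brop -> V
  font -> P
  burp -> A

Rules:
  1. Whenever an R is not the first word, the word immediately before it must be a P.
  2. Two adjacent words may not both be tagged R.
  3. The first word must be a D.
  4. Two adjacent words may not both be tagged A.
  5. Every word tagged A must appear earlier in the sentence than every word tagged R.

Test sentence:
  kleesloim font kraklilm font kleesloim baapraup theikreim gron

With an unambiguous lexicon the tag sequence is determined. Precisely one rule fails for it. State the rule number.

Fixed tagging: D P R P D P A D.
Checking each rule: R1 ✓, R2 ✓, R3 ✓, R4 ✓, R5 ✗.
Only rule 5 fails.

5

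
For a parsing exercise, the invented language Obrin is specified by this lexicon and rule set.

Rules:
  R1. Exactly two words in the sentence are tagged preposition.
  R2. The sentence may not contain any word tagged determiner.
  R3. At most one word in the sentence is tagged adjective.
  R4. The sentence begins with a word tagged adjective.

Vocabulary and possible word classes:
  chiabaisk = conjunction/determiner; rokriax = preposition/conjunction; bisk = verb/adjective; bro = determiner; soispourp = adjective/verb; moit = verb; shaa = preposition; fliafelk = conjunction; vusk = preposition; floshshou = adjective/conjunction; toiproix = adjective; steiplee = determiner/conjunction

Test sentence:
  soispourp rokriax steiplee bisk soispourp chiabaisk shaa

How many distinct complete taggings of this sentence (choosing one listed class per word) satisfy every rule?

1

Candidates per position — 1:soispourp {adjective,verb}; 2:rokriax {preposition,conjunction}; 3:steiplee {determiner,conjunction}; 4:bisk {verb,adjective}; 5:soispourp {adjective,verb}; 6:chiabaisk {conjunction,determiner}; 7:shaa {preposition}.
There are 64 candidate sequences in total.
The sequences that satisfy every rule: adjective preposition conjunction verb verb conjunction preposition.
Count = 1.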